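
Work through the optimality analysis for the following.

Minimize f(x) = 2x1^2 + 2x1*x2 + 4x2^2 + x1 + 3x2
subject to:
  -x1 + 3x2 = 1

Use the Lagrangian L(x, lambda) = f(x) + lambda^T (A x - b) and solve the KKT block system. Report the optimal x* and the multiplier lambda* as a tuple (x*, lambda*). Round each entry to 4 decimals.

Form the Lagrangian:
  L(x, lambda) = (1/2) x^T Q x + c^T x + lambda^T (A x - b)
Stationarity (grad_x L = 0): Q x + c + A^T lambda = 0.
Primal feasibility: A x = b.

This gives the KKT block system:
  [ Q   A^T ] [ x     ]   [-c ]
  [ A    0  ] [ lambda ] = [ b ]

Solving the linear system:
  x*      = (-0.5714, 0.1429)
  lambda* = (-1)
  f(x*)   = 0.4286

x* = (-0.5714, 0.1429), lambda* = (-1)


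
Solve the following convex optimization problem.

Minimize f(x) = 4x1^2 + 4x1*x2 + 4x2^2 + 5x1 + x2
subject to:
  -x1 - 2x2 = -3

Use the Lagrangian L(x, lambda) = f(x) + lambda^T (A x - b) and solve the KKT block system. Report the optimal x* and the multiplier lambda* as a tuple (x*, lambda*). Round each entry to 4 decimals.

Form the Lagrangian:
  L(x, lambda) = (1/2) x^T Q x + c^T x + lambda^T (A x - b)
Stationarity (grad_x L = 0): Q x + c + A^T lambda = 0.
Primal feasibility: A x = b.

This gives the KKT block system:
  [ Q   A^T ] [ x     ]   [-c ]
  [ A    0  ] [ lambda ] = [ b ]

Solving the linear system:
  x*      = (-0.75, 1.875)
  lambda* = (6.5)
  f(x*)   = 8.8125

x* = (-0.75, 1.875), lambda* = (6.5)


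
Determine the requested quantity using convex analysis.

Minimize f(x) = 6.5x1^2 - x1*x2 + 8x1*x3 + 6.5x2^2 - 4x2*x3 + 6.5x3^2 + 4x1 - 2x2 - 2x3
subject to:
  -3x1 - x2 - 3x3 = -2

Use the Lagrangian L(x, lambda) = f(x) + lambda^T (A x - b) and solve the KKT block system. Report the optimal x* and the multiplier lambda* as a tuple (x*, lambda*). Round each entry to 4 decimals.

Form the Lagrangian:
  L(x, lambda) = (1/2) x^T Q x + c^T x + lambda^T (A x - b)
Stationarity (grad_x L = 0): Q x + c + A^T lambda = 0.
Primal feasibility: A x = b.

This gives the KKT block system:
  [ Q   A^T ] [ x     ]   [-c ]
  [ A    0  ] [ lambda ] = [ b ]

Solving the linear system:
  x*      = (-0.5208, 0.5446, 1.006)
  lambda* = (1.5774)
  f(x*)   = -1.0149

x* = (-0.5208, 0.5446, 1.006), lambda* = (1.5774)


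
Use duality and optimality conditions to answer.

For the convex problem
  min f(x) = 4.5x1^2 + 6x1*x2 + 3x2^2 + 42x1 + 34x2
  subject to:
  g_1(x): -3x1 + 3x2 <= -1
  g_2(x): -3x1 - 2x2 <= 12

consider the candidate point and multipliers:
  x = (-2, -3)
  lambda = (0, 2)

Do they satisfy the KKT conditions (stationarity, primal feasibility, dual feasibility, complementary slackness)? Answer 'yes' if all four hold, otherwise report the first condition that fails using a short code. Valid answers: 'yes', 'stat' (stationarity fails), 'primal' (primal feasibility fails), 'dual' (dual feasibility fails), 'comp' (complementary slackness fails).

Gradient of f: grad f(x) = Q x + c = (6, 4)
Constraint values g_i(x) = a_i^T x - b_i:
  g_1((-2, -3)) = -2
  g_2((-2, -3)) = 0
Stationarity residual: grad f(x) + sum_i lambda_i a_i = (0, 0)
  -> stationarity OK
Primal feasibility (all g_i <= 0): OK
Dual feasibility (all lambda_i >= 0): OK
Complementary slackness (lambda_i * g_i(x) = 0 for all i): OK

Verdict: yes, KKT holds.

yes


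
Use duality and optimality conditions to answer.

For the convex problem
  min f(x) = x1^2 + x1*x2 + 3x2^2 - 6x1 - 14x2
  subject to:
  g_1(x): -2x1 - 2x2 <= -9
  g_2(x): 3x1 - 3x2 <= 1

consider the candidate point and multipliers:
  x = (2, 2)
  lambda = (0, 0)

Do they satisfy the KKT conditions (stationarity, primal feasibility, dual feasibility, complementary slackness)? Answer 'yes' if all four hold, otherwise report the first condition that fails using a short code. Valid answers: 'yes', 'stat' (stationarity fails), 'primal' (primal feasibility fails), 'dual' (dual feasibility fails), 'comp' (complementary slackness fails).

Gradient of f: grad f(x) = Q x + c = (0, 0)
Constraint values g_i(x) = a_i^T x - b_i:
  g_1((2, 2)) = 1
  g_2((2, 2)) = -1
Stationarity residual: grad f(x) + sum_i lambda_i a_i = (0, 0)
  -> stationarity OK
Primal feasibility (all g_i <= 0): FAILS
Dual feasibility (all lambda_i >= 0): OK
Complementary slackness (lambda_i * g_i(x) = 0 for all i): OK

Verdict: the first failing condition is primal_feasibility -> primal.

primal


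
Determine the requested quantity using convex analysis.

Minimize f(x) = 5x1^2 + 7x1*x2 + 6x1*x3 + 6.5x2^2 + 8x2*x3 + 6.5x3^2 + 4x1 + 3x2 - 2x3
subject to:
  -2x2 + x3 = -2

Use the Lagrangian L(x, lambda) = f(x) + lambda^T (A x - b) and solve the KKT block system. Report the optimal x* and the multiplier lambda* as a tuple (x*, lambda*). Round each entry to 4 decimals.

Form the Lagrangian:
  L(x, lambda) = (1/2) x^T Q x + c^T x + lambda^T (A x - b)
Stationarity (grad_x L = 0): Q x + c + A^T lambda = 0.
Primal feasibility: A x = b.

This gives the KKT block system:
  [ Q   A^T ] [ x     ]   [-c ]
  [ A    0  ] [ lambda ] = [ b ]

Solving the linear system:
  x*      = (-0.8785, 0.8834, -0.2332)
  lambda* = (3.2348)
  f(x*)   = 3.0361

x* = (-0.8785, 0.8834, -0.2332), lambda* = (3.2348)


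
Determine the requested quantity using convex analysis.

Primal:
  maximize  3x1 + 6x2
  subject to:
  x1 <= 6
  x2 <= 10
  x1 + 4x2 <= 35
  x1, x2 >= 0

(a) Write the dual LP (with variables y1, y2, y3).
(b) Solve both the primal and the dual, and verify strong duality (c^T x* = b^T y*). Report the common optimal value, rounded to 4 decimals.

The standard primal-dual pair for 'max c^T x s.t. A x <= b, x >= 0' is:
  Dual:  min b^T y  s.t.  A^T y >= c,  y >= 0.

So the dual LP is:
  minimize  6y1 + 10y2 + 35y3
  subject to:
    y1 + y3 >= 3
    y2 + 4y3 >= 6
    y1, y2, y3 >= 0

Solving the primal: x* = (6, 7.25).
  primal value c^T x* = 61.5.
Solving the dual: y* = (1.5, 0, 1.5).
  dual value b^T y* = 61.5.
Strong duality: c^T x* = b^T y*. Confirmed.

61.5


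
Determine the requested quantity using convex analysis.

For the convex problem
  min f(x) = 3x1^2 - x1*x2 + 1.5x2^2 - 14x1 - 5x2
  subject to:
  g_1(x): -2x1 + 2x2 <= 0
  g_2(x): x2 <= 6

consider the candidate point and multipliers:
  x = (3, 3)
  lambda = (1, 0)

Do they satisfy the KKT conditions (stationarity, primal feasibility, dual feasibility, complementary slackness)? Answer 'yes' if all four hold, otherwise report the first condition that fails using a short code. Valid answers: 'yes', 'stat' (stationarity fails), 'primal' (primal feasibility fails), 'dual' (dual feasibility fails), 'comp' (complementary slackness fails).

Gradient of f: grad f(x) = Q x + c = (1, 1)
Constraint values g_i(x) = a_i^T x - b_i:
  g_1((3, 3)) = 0
  g_2((3, 3)) = -3
Stationarity residual: grad f(x) + sum_i lambda_i a_i = (-1, 3)
  -> stationarity FAILS
Primal feasibility (all g_i <= 0): OK
Dual feasibility (all lambda_i >= 0): OK
Complementary slackness (lambda_i * g_i(x) = 0 for all i): OK

Verdict: the first failing condition is stationarity -> stat.

stat


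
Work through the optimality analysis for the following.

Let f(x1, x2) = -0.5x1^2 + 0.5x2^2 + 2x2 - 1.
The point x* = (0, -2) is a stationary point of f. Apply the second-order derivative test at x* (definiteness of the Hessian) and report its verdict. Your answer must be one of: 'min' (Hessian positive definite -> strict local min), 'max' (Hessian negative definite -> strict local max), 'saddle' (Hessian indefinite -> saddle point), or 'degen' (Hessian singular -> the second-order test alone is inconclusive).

Compute the Hessian H = grad^2 f:
  H = [[-1, 0], [0, 1]]
Verify stationarity: grad f(x*) = H x* + g = (0, 0).
Eigenvalues of H: -1, 1.
Eigenvalues have mixed signs, so H is indefinite -> x* is a saddle point.

saddle


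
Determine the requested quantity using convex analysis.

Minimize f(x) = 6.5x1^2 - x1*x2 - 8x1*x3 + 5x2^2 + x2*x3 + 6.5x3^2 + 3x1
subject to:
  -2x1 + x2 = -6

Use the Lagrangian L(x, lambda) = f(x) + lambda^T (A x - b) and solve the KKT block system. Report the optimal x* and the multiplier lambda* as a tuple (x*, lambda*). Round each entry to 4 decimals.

Form the Lagrangian:
  L(x, lambda) = (1/2) x^T Q x + c^T x + lambda^T (A x - b)
Stationarity (grad_x L = 0): Q x + c + A^T lambda = 0.
Primal feasibility: A x = b.

This gives the KKT block system:
  [ Q   A^T ] [ x     ]   [-c ]
  [ A    0  ] [ lambda ] = [ b ]

Solving the linear system:
  x*      = (2.4609, -1.0782, 1.5973)
  lambda* = (11.6456)
  f(x*)   = 38.6281

x* = (2.4609, -1.0782, 1.5973), lambda* = (11.6456)


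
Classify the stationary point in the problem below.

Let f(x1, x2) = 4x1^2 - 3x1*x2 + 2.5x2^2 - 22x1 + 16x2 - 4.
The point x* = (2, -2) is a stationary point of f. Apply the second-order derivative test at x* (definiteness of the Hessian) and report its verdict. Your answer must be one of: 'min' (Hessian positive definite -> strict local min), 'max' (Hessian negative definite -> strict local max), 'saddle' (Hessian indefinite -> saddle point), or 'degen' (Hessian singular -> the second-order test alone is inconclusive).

Compute the Hessian H = grad^2 f:
  H = [[8, -3], [-3, 5]]
Verify stationarity: grad f(x*) = H x* + g = (0, 0).
Eigenvalues of H: 3.1459, 9.8541.
Both eigenvalues > 0, so H is positive definite -> x* is a strict local min.

min


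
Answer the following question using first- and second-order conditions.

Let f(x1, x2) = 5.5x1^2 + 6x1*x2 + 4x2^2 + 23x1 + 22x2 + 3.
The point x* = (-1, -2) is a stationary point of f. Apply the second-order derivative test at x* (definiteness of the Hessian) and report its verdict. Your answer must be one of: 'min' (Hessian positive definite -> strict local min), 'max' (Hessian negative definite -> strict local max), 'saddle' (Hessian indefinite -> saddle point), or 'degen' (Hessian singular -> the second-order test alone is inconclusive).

Compute the Hessian H = grad^2 f:
  H = [[11, 6], [6, 8]]
Verify stationarity: grad f(x*) = H x* + g = (0, 0).
Eigenvalues of H: 3.3153, 15.6847.
Both eigenvalues > 0, so H is positive definite -> x* is a strict local min.

min


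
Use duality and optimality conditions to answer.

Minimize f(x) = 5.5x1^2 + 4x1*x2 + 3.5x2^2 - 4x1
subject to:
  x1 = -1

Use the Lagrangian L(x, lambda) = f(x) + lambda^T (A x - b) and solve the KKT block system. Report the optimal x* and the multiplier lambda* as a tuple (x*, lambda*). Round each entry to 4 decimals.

Form the Lagrangian:
  L(x, lambda) = (1/2) x^T Q x + c^T x + lambda^T (A x - b)
Stationarity (grad_x L = 0): Q x + c + A^T lambda = 0.
Primal feasibility: A x = b.

This gives the KKT block system:
  [ Q   A^T ] [ x     ]   [-c ]
  [ A    0  ] [ lambda ] = [ b ]

Solving the linear system:
  x*      = (-1, 0.5714)
  lambda* = (12.7143)
  f(x*)   = 8.3571

x* = (-1, 0.5714), lambda* = (12.7143)


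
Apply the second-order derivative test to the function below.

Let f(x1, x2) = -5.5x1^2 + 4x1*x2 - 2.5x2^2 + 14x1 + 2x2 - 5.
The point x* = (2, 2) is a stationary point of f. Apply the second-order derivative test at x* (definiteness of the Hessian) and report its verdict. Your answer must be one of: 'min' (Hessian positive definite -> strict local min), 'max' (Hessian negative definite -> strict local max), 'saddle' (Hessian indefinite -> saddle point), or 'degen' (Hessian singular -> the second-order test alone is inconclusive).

Compute the Hessian H = grad^2 f:
  H = [[-11, 4], [4, -5]]
Verify stationarity: grad f(x*) = H x* + g = (0, 0).
Eigenvalues of H: -13, -3.
Both eigenvalues < 0, so H is negative definite -> x* is a strict local max.

max


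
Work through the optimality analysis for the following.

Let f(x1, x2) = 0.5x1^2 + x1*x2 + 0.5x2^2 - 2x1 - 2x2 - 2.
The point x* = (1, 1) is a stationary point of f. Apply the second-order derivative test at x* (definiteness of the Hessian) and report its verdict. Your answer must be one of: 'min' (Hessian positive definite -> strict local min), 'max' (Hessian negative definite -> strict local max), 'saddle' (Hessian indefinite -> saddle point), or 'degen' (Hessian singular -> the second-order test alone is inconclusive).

Compute the Hessian H = grad^2 f:
  H = [[1, 1], [1, 1]]
Verify stationarity: grad f(x*) = H x* + g = (0, 0).
Eigenvalues of H: 0, 2.
H has a zero eigenvalue (singular; positive semidefinite but not definite), so H is neither positive definite, negative definite, nor indefinite. The second-order test alone is inconclusive -> degen.
(Indeed, f is constant along the null direction of H through x*, so x* is not a strict local extremum.)

degen


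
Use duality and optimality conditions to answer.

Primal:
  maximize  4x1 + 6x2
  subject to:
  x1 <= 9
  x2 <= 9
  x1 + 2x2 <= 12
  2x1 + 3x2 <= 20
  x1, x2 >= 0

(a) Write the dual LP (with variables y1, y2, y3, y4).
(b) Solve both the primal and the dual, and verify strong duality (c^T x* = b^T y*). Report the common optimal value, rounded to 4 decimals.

The standard primal-dual pair for 'max c^T x s.t. A x <= b, x >= 0' is:
  Dual:  min b^T y  s.t.  A^T y >= c,  y >= 0.

So the dual LP is:
  minimize  9y1 + 9y2 + 12y3 + 20y4
  subject to:
    y1 + y3 + 2y4 >= 4
    y2 + 2y3 + 3y4 >= 6
    y1, y2, y3, y4 >= 0

Solving the primal: x* = (9, 0.6667).
  primal value c^T x* = 40.
Solving the dual: y* = (0, 0, 0, 2).
  dual value b^T y* = 40.
Strong duality: c^T x* = b^T y*. Confirmed.

40


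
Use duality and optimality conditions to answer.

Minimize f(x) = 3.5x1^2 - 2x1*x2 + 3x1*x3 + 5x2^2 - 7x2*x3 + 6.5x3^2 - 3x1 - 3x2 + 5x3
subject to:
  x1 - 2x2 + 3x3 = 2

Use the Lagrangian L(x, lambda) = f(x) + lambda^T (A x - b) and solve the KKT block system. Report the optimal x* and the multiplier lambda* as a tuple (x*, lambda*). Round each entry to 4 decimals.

Form the Lagrangian:
  L(x, lambda) = (1/2) x^T Q x + c^T x + lambda^T (A x - b)
Stationarity (grad_x L = 0): Q x + c + A^T lambda = 0.
Primal feasibility: A x = b.

This gives the KKT block system:
  [ Q   A^T ] [ x     ]   [-c ]
  [ A    0  ] [ lambda ] = [ b ]

Solving the linear system:
  x*      = (0.8491, -0.1509, 0.283)
  lambda* = (-4.0943)
  f(x*)   = 3.7547

x* = (0.8491, -0.1509, 0.283), lambda* = (-4.0943)


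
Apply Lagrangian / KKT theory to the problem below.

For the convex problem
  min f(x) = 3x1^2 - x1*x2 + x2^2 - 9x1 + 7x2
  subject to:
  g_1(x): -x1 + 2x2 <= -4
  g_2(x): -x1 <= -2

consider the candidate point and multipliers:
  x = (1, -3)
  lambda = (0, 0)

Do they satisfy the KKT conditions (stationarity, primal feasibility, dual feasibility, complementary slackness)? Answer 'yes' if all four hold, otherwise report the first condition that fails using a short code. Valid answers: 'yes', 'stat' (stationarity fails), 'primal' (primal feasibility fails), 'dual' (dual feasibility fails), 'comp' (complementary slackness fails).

Gradient of f: grad f(x) = Q x + c = (0, 0)
Constraint values g_i(x) = a_i^T x - b_i:
  g_1((1, -3)) = -3
  g_2((1, -3)) = 1
Stationarity residual: grad f(x) + sum_i lambda_i a_i = (0, 0)
  -> stationarity OK
Primal feasibility (all g_i <= 0): FAILS
Dual feasibility (all lambda_i >= 0): OK
Complementary slackness (lambda_i * g_i(x) = 0 for all i): OK

Verdict: the first failing condition is primal_feasibility -> primal.

primal


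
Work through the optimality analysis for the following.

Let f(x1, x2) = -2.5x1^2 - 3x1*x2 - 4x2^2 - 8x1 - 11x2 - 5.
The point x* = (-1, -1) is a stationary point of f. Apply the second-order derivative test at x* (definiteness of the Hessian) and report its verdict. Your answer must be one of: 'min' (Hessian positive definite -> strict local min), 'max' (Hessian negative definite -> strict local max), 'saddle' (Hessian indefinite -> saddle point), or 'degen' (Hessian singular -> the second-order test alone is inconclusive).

Compute the Hessian H = grad^2 f:
  H = [[-5, -3], [-3, -8]]
Verify stationarity: grad f(x*) = H x* + g = (0, 0).
Eigenvalues of H: -9.8541, -3.1459.
Both eigenvalues < 0, so H is negative definite -> x* is a strict local max.

max


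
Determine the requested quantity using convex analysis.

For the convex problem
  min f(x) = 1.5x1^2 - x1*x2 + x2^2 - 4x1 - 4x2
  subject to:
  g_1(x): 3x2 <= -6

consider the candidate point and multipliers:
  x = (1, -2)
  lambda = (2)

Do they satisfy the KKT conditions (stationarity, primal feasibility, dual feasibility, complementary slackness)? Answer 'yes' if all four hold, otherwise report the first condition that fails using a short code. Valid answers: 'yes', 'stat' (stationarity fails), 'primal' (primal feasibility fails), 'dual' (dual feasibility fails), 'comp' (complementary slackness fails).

Gradient of f: grad f(x) = Q x + c = (1, -9)
Constraint values g_i(x) = a_i^T x - b_i:
  g_1((1, -2)) = 0
Stationarity residual: grad f(x) + sum_i lambda_i a_i = (1, -3)
  -> stationarity FAILS
Primal feasibility (all g_i <= 0): OK
Dual feasibility (all lambda_i >= 0): OK
Complementary slackness (lambda_i * g_i(x) = 0 for all i): OK

Verdict: the first failing condition is stationarity -> stat.

stat


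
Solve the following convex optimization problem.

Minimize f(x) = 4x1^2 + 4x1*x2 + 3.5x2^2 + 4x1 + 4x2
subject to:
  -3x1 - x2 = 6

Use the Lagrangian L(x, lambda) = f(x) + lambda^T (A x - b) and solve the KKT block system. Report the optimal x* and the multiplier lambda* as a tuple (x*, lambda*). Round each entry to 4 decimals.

Form the Lagrangian:
  L(x, lambda) = (1/2) x^T Q x + c^T x + lambda^T (A x - b)
Stationarity (grad_x L = 0): Q x + c + A^T lambda = 0.
Primal feasibility: A x = b.

This gives the KKT block system:
  [ Q   A^T ] [ x     ]   [-c ]
  [ A    0  ] [ lambda ] = [ b ]

Solving the linear system:
  x*      = (-2, 0)
  lambda* = (-4)
  f(x*)   = 8

x* = (-2, 0), lambda* = (-4)


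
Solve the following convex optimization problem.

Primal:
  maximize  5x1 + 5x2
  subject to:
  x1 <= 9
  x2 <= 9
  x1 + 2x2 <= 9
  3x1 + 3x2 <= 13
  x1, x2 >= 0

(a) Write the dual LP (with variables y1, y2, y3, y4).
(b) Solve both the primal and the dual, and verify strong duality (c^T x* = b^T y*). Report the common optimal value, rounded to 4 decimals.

The standard primal-dual pair for 'max c^T x s.t. A x <= b, x >= 0' is:
  Dual:  min b^T y  s.t.  A^T y >= c,  y >= 0.

So the dual LP is:
  minimize  9y1 + 9y2 + 9y3 + 13y4
  subject to:
    y1 + y3 + 3y4 >= 5
    y2 + 2y3 + 3y4 >= 5
    y1, y2, y3, y4 >= 0

Solving the primal: x* = (4.3333, 0).
  primal value c^T x* = 21.6667.
Solving the dual: y* = (0, 0, 0, 1.6667).
  dual value b^T y* = 21.6667.
Strong duality: c^T x* = b^T y*. Confirmed.

21.6667


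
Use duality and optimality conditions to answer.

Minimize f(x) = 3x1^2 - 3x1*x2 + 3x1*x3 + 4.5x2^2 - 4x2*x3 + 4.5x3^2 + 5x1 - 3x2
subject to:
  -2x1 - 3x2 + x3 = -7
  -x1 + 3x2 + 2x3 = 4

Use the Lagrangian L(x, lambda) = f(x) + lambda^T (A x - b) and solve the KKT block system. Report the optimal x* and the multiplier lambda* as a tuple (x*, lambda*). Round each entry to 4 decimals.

Form the Lagrangian:
  L(x, lambda) = (1/2) x^T Q x + c^T x + lambda^T (A x - b)
Stationarity (grad_x L = 0): Q x + c + A^T lambda = 0.
Primal feasibility: A x = b.

This gives the KKT block system:
  [ Q   A^T ] [ x     ]   [-c ]
  [ A    0  ] [ lambda ] = [ b ]

Solving the linear system:
  x*      = (1.025, 1.6583, 0.025)
  lambda* = (3.0556, 0.1389)
  f(x*)   = 10.4917

x* = (1.025, 1.6583, 0.025), lambda* = (3.0556, 0.1389)


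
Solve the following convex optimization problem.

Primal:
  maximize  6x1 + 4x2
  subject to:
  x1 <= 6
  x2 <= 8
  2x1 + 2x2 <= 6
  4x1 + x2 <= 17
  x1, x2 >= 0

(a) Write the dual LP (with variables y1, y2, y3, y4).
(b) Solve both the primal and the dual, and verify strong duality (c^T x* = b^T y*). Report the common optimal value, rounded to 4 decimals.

The standard primal-dual pair for 'max c^T x s.t. A x <= b, x >= 0' is:
  Dual:  min b^T y  s.t.  A^T y >= c,  y >= 0.

So the dual LP is:
  minimize  6y1 + 8y2 + 6y3 + 17y4
  subject to:
    y1 + 2y3 + 4y4 >= 6
    y2 + 2y3 + y4 >= 4
    y1, y2, y3, y4 >= 0

Solving the primal: x* = (3, 0).
  primal value c^T x* = 18.
Solving the dual: y* = (0, 0, 3, 0).
  dual value b^T y* = 18.
Strong duality: c^T x* = b^T y*. Confirmed.

18


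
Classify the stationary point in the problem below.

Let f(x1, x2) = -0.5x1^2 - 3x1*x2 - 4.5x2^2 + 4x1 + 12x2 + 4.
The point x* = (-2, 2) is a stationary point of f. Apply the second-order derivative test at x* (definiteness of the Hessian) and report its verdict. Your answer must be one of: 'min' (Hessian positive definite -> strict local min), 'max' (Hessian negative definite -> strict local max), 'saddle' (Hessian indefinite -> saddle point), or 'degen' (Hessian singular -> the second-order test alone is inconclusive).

Compute the Hessian H = grad^2 f:
  H = [[-1, -3], [-3, -9]]
Verify stationarity: grad f(x*) = H x* + g = (0, 0).
Eigenvalues of H: -10, 0.
H has a zero eigenvalue (singular; negative semidefinite but not definite), so H is neither positive definite, negative definite, nor indefinite. The second-order test alone is inconclusive -> degen.
(Indeed, f is constant along the null direction of H through x*, so x* is not a strict local extremum.)

degen


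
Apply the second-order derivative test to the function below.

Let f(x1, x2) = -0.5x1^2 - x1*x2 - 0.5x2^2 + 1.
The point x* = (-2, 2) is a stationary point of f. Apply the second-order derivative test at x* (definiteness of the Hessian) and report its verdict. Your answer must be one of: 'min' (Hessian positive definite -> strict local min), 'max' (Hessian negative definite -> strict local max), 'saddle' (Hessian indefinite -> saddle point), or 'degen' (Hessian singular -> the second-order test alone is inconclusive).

Compute the Hessian H = grad^2 f:
  H = [[-1, -1], [-1, -1]]
Verify stationarity: grad f(x*) = H x* + g = (0, 0).
Eigenvalues of H: -2, 0.
H has a zero eigenvalue (singular; negative semidefinite but not definite), so H is neither positive definite, negative definite, nor indefinite. The second-order test alone is inconclusive -> degen.
(Indeed, f is constant along the null direction of H through x*, so x* is not a strict local extremum.)

degen


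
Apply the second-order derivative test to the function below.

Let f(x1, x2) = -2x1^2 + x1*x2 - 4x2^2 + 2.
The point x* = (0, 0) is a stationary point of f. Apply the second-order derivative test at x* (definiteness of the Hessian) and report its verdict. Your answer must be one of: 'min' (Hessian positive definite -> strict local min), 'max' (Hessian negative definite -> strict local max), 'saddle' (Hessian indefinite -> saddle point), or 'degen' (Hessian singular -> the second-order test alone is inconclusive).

Compute the Hessian H = grad^2 f:
  H = [[-4, 1], [1, -8]]
Verify stationarity: grad f(x*) = H x* + g = (0, 0).
Eigenvalues of H: -8.2361, -3.7639.
Both eigenvalues < 0, so H is negative definite -> x* is a strict local max.

max


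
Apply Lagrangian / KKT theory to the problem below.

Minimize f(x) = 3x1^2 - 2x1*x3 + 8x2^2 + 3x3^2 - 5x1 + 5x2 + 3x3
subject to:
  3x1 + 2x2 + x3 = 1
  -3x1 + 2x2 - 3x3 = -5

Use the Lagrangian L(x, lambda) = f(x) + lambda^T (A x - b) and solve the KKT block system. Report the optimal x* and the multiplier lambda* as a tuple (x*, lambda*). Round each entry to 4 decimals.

Form the Lagrangian:
  L(x, lambda) = (1/2) x^T Q x + c^T x + lambda^T (A x - b)
Stationarity (grad_x L = 0): Q x + c + A^T lambda = 0.
Primal feasibility: A x = b.

This gives the KKT block system:
  [ Q   A^T ] [ x     ]   [-c ]
  [ A    0  ] [ lambda ] = [ b ]

Solving the linear system:
  x*      = (0.7754, -0.8315, 0.337)
  lambda* = (2.2464, 1.9058)
  f(x*)   = 0.1295

x* = (0.7754, -0.8315, 0.337), lambda* = (2.2464, 1.9058)


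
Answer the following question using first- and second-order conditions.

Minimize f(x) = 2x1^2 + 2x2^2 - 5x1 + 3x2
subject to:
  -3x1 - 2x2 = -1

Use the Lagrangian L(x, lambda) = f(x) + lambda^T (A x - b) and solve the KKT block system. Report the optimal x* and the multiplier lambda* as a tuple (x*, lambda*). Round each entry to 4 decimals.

Form the Lagrangian:
  L(x, lambda) = (1/2) x^T Q x + c^T x + lambda^T (A x - b)
Stationarity (grad_x L = 0): Q x + c + A^T lambda = 0.
Primal feasibility: A x = b.

This gives the KKT block system:
  [ Q   A^T ] [ x     ]   [-c ]
  [ A    0  ] [ lambda ] = [ b ]

Solving the linear system:
  x*      = (0.9615, -0.9423)
  lambda* = (-0.3846)
  f(x*)   = -4.0096

x* = (0.9615, -0.9423), lambda* = (-0.3846)


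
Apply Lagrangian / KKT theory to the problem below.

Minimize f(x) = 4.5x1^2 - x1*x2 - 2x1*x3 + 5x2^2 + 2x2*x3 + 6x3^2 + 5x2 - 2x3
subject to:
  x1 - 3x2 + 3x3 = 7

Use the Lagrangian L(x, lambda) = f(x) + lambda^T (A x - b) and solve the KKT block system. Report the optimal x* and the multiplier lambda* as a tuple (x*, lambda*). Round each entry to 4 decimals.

Form the Lagrangian:
  L(x, lambda) = (1/2) x^T Q x + c^T x + lambda^T (A x - b)
Stationarity (grad_x L = 0): Q x + c + A^T lambda = 0.
Primal feasibility: A x = b.

This gives the KKT block system:
  [ Q   A^T ] [ x     ]   [-c ]
  [ A    0  ] [ lambda ] = [ b ]

Solving the linear system:
  x*      = (0.2994, -1.2835, 0.95)
  lambda* = (-2.0781)
  f(x*)   = 3.1147

x* = (0.2994, -1.2835, 0.95), lambda* = (-2.0781)


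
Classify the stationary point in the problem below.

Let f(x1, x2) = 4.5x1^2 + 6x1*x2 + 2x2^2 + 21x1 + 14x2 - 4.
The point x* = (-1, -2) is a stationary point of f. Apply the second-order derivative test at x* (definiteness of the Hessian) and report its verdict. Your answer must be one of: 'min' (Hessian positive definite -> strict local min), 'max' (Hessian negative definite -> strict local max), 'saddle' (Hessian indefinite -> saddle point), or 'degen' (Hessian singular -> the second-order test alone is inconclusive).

Compute the Hessian H = grad^2 f:
  H = [[9, 6], [6, 4]]
Verify stationarity: grad f(x*) = H x* + g = (0, 0).
Eigenvalues of H: 0, 13.
H has a zero eigenvalue (singular; positive semidefinite but not definite), so H is neither positive definite, negative definite, nor indefinite. The second-order test alone is inconclusive -> degen.
(Indeed, f is constant along the null direction of H through x*, so x* is not a strict local extremum.)

degen


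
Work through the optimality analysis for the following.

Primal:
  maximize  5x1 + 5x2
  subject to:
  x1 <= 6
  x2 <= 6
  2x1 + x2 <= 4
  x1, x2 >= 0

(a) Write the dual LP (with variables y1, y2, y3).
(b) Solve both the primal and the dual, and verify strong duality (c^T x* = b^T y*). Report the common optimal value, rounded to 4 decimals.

The standard primal-dual pair for 'max c^T x s.t. A x <= b, x >= 0' is:
  Dual:  min b^T y  s.t.  A^T y >= c,  y >= 0.

So the dual LP is:
  minimize  6y1 + 6y2 + 4y3
  subject to:
    y1 + 2y3 >= 5
    y2 + y3 >= 5
    y1, y2, y3 >= 0

Solving the primal: x* = (0, 4).
  primal value c^T x* = 20.
Solving the dual: y* = (0, 0, 5).
  dual value b^T y* = 20.
Strong duality: c^T x* = b^T y*. Confirmed.

20


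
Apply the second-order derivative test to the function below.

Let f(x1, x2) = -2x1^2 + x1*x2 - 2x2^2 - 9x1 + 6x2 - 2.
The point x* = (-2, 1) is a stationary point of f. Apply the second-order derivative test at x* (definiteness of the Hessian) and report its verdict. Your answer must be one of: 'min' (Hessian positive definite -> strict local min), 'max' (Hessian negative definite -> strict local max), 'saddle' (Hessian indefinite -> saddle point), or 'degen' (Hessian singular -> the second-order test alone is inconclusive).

Compute the Hessian H = grad^2 f:
  H = [[-4, 1], [1, -4]]
Verify stationarity: grad f(x*) = H x* + g = (0, 0).
Eigenvalues of H: -5, -3.
Both eigenvalues < 0, so H is negative definite -> x* is a strict local max.

max


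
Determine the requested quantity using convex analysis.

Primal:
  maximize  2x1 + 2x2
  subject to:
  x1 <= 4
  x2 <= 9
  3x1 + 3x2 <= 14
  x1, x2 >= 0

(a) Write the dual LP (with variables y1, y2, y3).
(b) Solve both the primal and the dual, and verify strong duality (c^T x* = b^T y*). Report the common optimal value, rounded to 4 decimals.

The standard primal-dual pair for 'max c^T x s.t. A x <= b, x >= 0' is:
  Dual:  min b^T y  s.t.  A^T y >= c,  y >= 0.

So the dual LP is:
  minimize  4y1 + 9y2 + 14y3
  subject to:
    y1 + 3y3 >= 2
    y2 + 3y3 >= 2
    y1, y2, y3 >= 0

Solving the primal: x* = (0, 4.6667).
  primal value c^T x* = 9.3333.
Solving the dual: y* = (0, 0, 0.6667).
  dual value b^T y* = 9.3333.
Strong duality: c^T x* = b^T y*. Confirmed.

9.3333


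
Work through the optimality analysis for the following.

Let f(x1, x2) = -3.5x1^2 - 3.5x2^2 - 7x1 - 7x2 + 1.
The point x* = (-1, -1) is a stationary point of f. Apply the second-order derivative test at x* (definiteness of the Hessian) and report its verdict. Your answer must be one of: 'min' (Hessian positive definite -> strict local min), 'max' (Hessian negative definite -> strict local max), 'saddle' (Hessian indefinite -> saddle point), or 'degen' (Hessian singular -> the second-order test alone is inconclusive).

Compute the Hessian H = grad^2 f:
  H = [[-7, 0], [0, -7]]
Verify stationarity: grad f(x*) = H x* + g = (0, 0).
Eigenvalues of H: -7, -7.
Both eigenvalues < 0, so H is negative definite -> x* is a strict local max.

max


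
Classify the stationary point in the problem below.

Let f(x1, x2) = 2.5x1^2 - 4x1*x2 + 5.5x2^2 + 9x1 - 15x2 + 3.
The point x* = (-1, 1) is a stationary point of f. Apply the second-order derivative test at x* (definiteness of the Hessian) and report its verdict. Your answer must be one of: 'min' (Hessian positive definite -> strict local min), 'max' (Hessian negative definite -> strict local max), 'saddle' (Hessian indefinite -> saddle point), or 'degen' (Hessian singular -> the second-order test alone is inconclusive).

Compute the Hessian H = grad^2 f:
  H = [[5, -4], [-4, 11]]
Verify stationarity: grad f(x*) = H x* + g = (0, 0).
Eigenvalues of H: 3, 13.
Both eigenvalues > 0, so H is positive definite -> x* is a strict local min.

min


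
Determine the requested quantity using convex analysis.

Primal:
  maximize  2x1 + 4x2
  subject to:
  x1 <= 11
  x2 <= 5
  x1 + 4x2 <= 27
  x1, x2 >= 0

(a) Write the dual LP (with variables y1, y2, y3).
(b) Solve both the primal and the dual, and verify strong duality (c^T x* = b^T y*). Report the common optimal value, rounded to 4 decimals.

The standard primal-dual pair for 'max c^T x s.t. A x <= b, x >= 0' is:
  Dual:  min b^T y  s.t.  A^T y >= c,  y >= 0.

So the dual LP is:
  minimize  11y1 + 5y2 + 27y3
  subject to:
    y1 + y3 >= 2
    y2 + 4y3 >= 4
    y1, y2, y3 >= 0

Solving the primal: x* = (11, 4).
  primal value c^T x* = 38.
Solving the dual: y* = (1, 0, 1).
  dual value b^T y* = 38.
Strong duality: c^T x* = b^T y*. Confirmed.

38


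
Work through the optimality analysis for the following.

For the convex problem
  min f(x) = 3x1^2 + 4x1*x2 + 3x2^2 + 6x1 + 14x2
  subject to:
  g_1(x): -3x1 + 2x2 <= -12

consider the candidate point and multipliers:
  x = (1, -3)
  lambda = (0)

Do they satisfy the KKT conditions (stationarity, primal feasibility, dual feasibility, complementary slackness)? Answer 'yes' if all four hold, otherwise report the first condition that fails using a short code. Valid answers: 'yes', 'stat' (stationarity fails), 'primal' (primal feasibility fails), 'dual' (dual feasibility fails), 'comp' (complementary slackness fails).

Gradient of f: grad f(x) = Q x + c = (0, 0)
Constraint values g_i(x) = a_i^T x - b_i:
  g_1((1, -3)) = 3
Stationarity residual: grad f(x) + sum_i lambda_i a_i = (0, 0)
  -> stationarity OK
Primal feasibility (all g_i <= 0): FAILS
Dual feasibility (all lambda_i >= 0): OK
Complementary slackness (lambda_i * g_i(x) = 0 for all i): OK

Verdict: the first failing condition is primal_feasibility -> primal.

primal


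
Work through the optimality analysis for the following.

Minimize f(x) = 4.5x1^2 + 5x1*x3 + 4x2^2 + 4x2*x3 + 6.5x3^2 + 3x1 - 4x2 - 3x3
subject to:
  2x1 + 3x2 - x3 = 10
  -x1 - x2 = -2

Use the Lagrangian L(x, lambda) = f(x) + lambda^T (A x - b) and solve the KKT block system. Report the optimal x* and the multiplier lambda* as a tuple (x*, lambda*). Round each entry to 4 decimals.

Form the Lagrangian:
  L(x, lambda) = (1/2) x^T Q x + c^T x + lambda^T (A x - b)
Stationarity (grad_x L = 0): Q x + c + A^T lambda = 0.
Primal feasibility: A x = b.

This gives the KKT block system:
  [ Q   A^T ] [ x     ]   [-c ]
  [ A    0  ] [ lambda ] = [ b ]

Solving the linear system:
  x*      = (-1.2143, 3.2143, -2.7857)
  lambda* = (-32.4286, -86.7143)
  f(x*)   = 71.3571

x* = (-1.2143, 3.2143, -2.7857), lambda* = (-32.4286, -86.7143)


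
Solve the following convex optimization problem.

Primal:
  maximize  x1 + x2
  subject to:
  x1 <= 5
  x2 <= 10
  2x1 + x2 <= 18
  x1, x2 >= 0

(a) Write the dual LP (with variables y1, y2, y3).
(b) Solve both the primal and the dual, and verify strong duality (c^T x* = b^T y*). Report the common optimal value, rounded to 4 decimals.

The standard primal-dual pair for 'max c^T x s.t. A x <= b, x >= 0' is:
  Dual:  min b^T y  s.t.  A^T y >= c,  y >= 0.

So the dual LP is:
  minimize  5y1 + 10y2 + 18y3
  subject to:
    y1 + 2y3 >= 1
    y2 + y3 >= 1
    y1, y2, y3 >= 0

Solving the primal: x* = (4, 10).
  primal value c^T x* = 14.
Solving the dual: y* = (0, 0.5, 0.5).
  dual value b^T y* = 14.
Strong duality: c^T x* = b^T y*. Confirmed.

14


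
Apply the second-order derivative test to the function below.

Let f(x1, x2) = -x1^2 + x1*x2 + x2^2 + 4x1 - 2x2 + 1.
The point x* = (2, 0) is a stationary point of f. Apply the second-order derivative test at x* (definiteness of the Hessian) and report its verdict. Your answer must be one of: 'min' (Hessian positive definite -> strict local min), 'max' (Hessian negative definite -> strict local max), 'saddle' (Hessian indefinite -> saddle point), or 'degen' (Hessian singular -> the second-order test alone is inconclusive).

Compute the Hessian H = grad^2 f:
  H = [[-2, 1], [1, 2]]
Verify stationarity: grad f(x*) = H x* + g = (0, 0).
Eigenvalues of H: -2.2361, 2.2361.
Eigenvalues have mixed signs, so H is indefinite -> x* is a saddle point.

saddle


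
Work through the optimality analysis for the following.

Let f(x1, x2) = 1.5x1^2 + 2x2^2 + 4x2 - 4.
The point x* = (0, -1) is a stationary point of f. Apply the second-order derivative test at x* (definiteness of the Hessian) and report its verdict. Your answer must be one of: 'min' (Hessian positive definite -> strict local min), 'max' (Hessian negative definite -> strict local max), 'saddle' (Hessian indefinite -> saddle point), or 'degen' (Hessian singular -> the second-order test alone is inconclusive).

Compute the Hessian H = grad^2 f:
  H = [[3, 0], [0, 4]]
Verify stationarity: grad f(x*) = H x* + g = (0, 0).
Eigenvalues of H: 3, 4.
Both eigenvalues > 0, so H is positive definite -> x* is a strict local min.

min


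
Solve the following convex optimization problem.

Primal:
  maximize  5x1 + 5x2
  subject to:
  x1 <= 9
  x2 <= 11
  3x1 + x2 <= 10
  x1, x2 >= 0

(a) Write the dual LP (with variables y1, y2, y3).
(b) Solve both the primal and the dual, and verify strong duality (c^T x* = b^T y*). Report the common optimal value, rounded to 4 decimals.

The standard primal-dual pair for 'max c^T x s.t. A x <= b, x >= 0' is:
  Dual:  min b^T y  s.t.  A^T y >= c,  y >= 0.

So the dual LP is:
  minimize  9y1 + 11y2 + 10y3
  subject to:
    y1 + 3y3 >= 5
    y2 + y3 >= 5
    y1, y2, y3 >= 0

Solving the primal: x* = (0, 10).
  primal value c^T x* = 50.
Solving the dual: y* = (0, 0, 5).
  dual value b^T y* = 50.
Strong duality: c^T x* = b^T y*. Confirmed.

50


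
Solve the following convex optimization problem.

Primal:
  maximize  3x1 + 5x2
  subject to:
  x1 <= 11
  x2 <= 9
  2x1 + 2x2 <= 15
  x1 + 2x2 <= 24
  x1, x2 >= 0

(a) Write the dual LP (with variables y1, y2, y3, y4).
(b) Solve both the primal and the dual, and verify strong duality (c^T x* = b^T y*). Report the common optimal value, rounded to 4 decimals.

The standard primal-dual pair for 'max c^T x s.t. A x <= b, x >= 0' is:
  Dual:  min b^T y  s.t.  A^T y >= c,  y >= 0.

So the dual LP is:
  minimize  11y1 + 9y2 + 15y3 + 24y4
  subject to:
    y1 + 2y3 + y4 >= 3
    y2 + 2y3 + 2y4 >= 5
    y1, y2, y3, y4 >= 0

Solving the primal: x* = (0, 7.5).
  primal value c^T x* = 37.5.
Solving the dual: y* = (0, 0, 2.5, 0).
  dual value b^T y* = 37.5.
Strong duality: c^T x* = b^T y*. Confirmed.

37.5


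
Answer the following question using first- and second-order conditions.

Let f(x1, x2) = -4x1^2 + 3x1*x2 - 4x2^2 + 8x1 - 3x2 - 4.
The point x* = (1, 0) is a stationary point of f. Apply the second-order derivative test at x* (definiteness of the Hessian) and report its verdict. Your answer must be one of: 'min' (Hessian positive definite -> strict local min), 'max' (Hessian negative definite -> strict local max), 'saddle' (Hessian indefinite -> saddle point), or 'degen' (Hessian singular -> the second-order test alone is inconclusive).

Compute the Hessian H = grad^2 f:
  H = [[-8, 3], [3, -8]]
Verify stationarity: grad f(x*) = H x* + g = (0, 0).
Eigenvalues of H: -11, -5.
Both eigenvalues < 0, so H is negative definite -> x* is a strict local max.

max


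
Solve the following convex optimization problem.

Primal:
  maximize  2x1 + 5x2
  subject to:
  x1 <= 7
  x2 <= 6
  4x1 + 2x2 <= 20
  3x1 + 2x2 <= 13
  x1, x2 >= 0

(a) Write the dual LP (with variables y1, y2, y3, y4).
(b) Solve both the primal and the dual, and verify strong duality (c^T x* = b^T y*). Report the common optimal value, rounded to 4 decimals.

The standard primal-dual pair for 'max c^T x s.t. A x <= b, x >= 0' is:
  Dual:  min b^T y  s.t.  A^T y >= c,  y >= 0.

So the dual LP is:
  minimize  7y1 + 6y2 + 20y3 + 13y4
  subject to:
    y1 + 4y3 + 3y4 >= 2
    y2 + 2y3 + 2y4 >= 5
    y1, y2, y3, y4 >= 0

Solving the primal: x* = (0.3333, 6).
  primal value c^T x* = 30.6667.
Solving the dual: y* = (0, 3.6667, 0, 0.6667).
  dual value b^T y* = 30.6667.
Strong duality: c^T x* = b^T y*. Confirmed.

30.6667


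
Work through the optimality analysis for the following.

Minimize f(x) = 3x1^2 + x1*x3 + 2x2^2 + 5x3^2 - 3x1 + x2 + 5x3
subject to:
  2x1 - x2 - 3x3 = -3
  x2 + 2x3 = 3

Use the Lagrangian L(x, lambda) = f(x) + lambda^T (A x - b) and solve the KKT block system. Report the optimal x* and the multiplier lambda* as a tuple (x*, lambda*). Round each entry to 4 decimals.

Form the Lagrangian:
  L(x, lambda) = (1/2) x^T Q x + c^T x + lambda^T (A x - b)
Stationarity (grad_x L = 0): Q x + c + A^T lambda = 0.
Primal feasibility: A x = b.

This gives the KKT block system:
  [ Q   A^T ] [ x     ]   [-c ]
  [ A    0  ] [ lambda ] = [ b ]

Solving the linear system:
  x*      = (0.3947, 1.4211, 0.7895)
  lambda* = (-0.0789, -6.7632)
  f(x*)   = 12.1184

x* = (0.3947, 1.4211, 0.7895), lambda* = (-0.0789, -6.7632)


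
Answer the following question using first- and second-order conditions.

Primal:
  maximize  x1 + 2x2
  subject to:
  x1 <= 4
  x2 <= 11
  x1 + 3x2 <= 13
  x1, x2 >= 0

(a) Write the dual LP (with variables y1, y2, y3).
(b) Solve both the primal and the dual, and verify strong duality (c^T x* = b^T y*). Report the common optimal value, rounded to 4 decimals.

The standard primal-dual pair for 'max c^T x s.t. A x <= b, x >= 0' is:
  Dual:  min b^T y  s.t.  A^T y >= c,  y >= 0.

So the dual LP is:
  minimize  4y1 + 11y2 + 13y3
  subject to:
    y1 + y3 >= 1
    y2 + 3y3 >= 2
    y1, y2, y3 >= 0

Solving the primal: x* = (4, 3).
  primal value c^T x* = 10.
Solving the dual: y* = (0.3333, 0, 0.6667).
  dual value b^T y* = 10.
Strong duality: c^T x* = b^T y*. Confirmed.

10


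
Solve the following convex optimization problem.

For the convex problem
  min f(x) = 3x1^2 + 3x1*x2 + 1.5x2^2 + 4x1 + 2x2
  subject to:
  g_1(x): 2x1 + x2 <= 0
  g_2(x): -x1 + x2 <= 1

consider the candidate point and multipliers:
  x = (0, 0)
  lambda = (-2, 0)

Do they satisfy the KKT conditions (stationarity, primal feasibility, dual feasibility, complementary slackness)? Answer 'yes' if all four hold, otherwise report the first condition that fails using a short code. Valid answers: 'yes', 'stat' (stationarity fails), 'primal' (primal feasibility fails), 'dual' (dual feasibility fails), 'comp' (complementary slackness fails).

Gradient of f: grad f(x) = Q x + c = (4, 2)
Constraint values g_i(x) = a_i^T x - b_i:
  g_1((0, 0)) = 0
  g_2((0, 0)) = -1
Stationarity residual: grad f(x) + sum_i lambda_i a_i = (0, 0)
  -> stationarity OK
Primal feasibility (all g_i <= 0): OK
Dual feasibility (all lambda_i >= 0): FAILS
Complementary slackness (lambda_i * g_i(x) = 0 for all i): OK

Verdict: the first failing condition is dual_feasibility -> dual.

dual
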